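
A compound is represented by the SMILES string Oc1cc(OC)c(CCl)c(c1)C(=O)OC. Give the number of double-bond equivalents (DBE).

5

Molecular formula: C10H11ClO4.
DoU = (2C + 2 + N − H − X) / 2, where X is the halogen count and O/S are ignored.
    = (2·10 + 2 + 0 − 11 − 1) / 2 = 10 / 2 = 5.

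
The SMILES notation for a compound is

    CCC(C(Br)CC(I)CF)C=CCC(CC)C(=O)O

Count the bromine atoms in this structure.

Scan the SMILES for Br atoms (remember two-letter symbols like Cl and Br are single atoms).
Bromine count: 1.

1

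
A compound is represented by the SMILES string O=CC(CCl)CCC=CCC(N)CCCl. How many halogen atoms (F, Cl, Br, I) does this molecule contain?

Halogen atoms appear at heavy-atom positions 5, 15 (2×Cl).
Other groups present: 1 aldehyde, 1 alkene, 1 primary amine.
Halogen count: 2.

2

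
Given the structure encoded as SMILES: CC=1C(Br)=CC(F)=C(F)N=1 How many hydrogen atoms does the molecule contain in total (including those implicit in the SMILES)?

4

Walk through each heavy atom and fill implicit hydrogens from standard valence (C 4, N 3, O 2, S 2, halogen 1):
  atom 1: C, bond orders sum to 1 (valence 4) → 3 H
  atom 2: C, bond orders sum to 4 (valence 4) → 0 H
  atom 3: C, bond orders sum to 4 (valence 4) → 0 H
  atom 4: Br (halogen, monovalent) → 0 H
  atom 5: C, bond orders sum to 3 (valence 4) → 1 H
  atom 6: C, bond orders sum to 4 (valence 4) → 0 H
  atom 7: F (halogen, monovalent) → 0 H
  atom 8: C, bond orders sum to 4 (valence 4) → 0 H
  atom 9: F (halogen, monovalent) → 0 H
  atom 10: N, bond orders sum to 3 (valence 3) → 0 H
Total hydrogens: 4.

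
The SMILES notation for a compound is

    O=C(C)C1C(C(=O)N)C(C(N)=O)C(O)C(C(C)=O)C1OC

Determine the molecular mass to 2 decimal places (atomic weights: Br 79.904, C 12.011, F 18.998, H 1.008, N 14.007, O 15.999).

First, the molecular formula is C13H20N2O6 (counting implicit H from valence).
  C: 13 × 12.011 = 156.143
  H: 20 × 1.008 = 20.160
  N: 2 × 14.007 = 28.014
  O: 6 × 15.999 = 95.994
Sum: 13×12.011 + 20×1.008 + 2×14.007 + 6×15.999 = 300.311 → 300.31 g/mol.

300.31 g/mol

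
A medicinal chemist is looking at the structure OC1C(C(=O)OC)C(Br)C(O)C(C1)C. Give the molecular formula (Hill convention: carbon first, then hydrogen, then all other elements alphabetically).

Walk through each heavy atom and fill implicit hydrogens from standard valence (C 4, N 3, O 2, S 2, halogen 1):
  atom 1: O, bond orders sum to 1 (valence 2) → 1 H
  atom 2: C, bond orders sum to 3 (valence 4) → 1 H
  atom 3: C, bond orders sum to 3 (valence 4) → 1 H
  atom 4: C, bond orders sum to 4 (valence 4) → 0 H
  atom 5: O, bond orders sum to 2 (valence 2) → 0 H
  atom 6: O, bond orders sum to 2 (valence 2) → 0 H
  atom 7: C, bond orders sum to 1 (valence 4) → 3 H
  atom 8: C, bond orders sum to 3 (valence 4) → 1 H
  atom 9: Br (halogen, monovalent) → 0 H
  atom 10: C, bond orders sum to 3 (valence 4) → 1 H
  atom 11: O, bond orders sum to 1 (valence 2) → 1 H
  atom 12: C, bond orders sum to 3 (valence 4) → 1 H
  atom 13: C, bond orders sum to 2 (valence 4) → 2 H
  atom 14: C, bond orders sum to 1 (valence 4) → 3 H
Totals → C:9, H:15, Br:1, O:4.

C9H15BrO4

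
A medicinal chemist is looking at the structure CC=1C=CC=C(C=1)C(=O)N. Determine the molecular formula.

C8H9NO

Walk through each heavy atom and fill implicit hydrogens from standard valence (C 4, N 3, O 2, S 2, halogen 1):
  atom 1: C, bond orders sum to 1 (valence 4) → 3 H
  atom 2: C, bond orders sum to 4 (valence 4) → 0 H
  atom 3: C, bond orders sum to 3 (valence 4) → 1 H
  atom 4: C, bond orders sum to 3 (valence 4) → 1 H
  atom 5: C, bond orders sum to 3 (valence 4) → 1 H
  atom 6: C, bond orders sum to 4 (valence 4) → 0 H
  atom 7: C, bond orders sum to 3 (valence 4) → 1 H
  atom 8: C, bond orders sum to 4 (valence 4) → 0 H
  atom 9: O, bond orders sum to 2 (valence 2) → 0 H
  atom 10: N, bond orders sum to 1 (valence 3) → 2 H
Totals → C:8, H:9, N:1, O:1.
In Hill order: C8H9NO.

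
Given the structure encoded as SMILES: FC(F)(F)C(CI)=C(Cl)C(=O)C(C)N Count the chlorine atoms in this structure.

Scan the SMILES for Cl atoms (remember two-letter symbols like Cl and Br are single atoms).
Chlorine count: 1.

1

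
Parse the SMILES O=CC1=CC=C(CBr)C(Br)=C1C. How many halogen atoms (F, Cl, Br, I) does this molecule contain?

2

Halogen atoms appear at heavy-atom positions 8, 10 (2×Br).
Other groups present: 1 aldehyde.
Halogen count: 2.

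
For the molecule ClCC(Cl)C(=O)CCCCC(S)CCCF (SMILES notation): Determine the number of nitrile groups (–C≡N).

0

Scan the SMILES for the nitrile motif — none present.
Groups that are present: 1 ketone, 1 thiol.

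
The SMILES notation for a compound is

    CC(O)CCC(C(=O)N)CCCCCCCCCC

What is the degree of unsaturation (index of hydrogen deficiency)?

1

Molecular formula: C16H33NO2.
DoU = (2C + 2 + N − H − X) / 2, where X is the halogen count and O/S are ignored.
    = (2·16 + 2 + 1 − 33 − 0) / 2 = 2 / 2 = 1.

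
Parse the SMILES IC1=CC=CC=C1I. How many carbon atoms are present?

Count every carbon token in the SMILES (each C, including those in ring-closure positions and inside branches).
Carbon count: 6.

6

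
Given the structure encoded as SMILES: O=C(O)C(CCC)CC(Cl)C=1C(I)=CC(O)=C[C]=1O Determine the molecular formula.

C13H16ClIO4

Walk through each heavy atom and fill implicit hydrogens from standard valence (C 4, N 3, O 2, S 2, halogen 1):
  atom 1: O, bond orders sum to 2 (valence 2) → 0 H
  atom 2: C, bond orders sum to 4 (valence 4) → 0 H
  atom 3: O, bond orders sum to 1 (valence 2) → 1 H
  atom 4: C, bond orders sum to 3 (valence 4) → 1 H
  atom 5: C, bond orders sum to 2 (valence 4) → 2 H
  atom 6: C, bond orders sum to 2 (valence 4) → 2 H
  atom 7: C, bond orders sum to 1 (valence 4) → 3 H
  atom 8: C, bond orders sum to 2 (valence 4) → 2 H
  atom 9: C, bond orders sum to 3 (valence 4) → 1 H
  atom 10: Cl (halogen, monovalent) → 0 H
  atom 11: C, bond orders sum to 4 (valence 4) → 0 H
  atom 12: C, bond orders sum to 4 (valence 4) → 0 H
  atom 13: I (halogen, monovalent) → 0 H
  atom 14: C, bond orders sum to 3 (valence 4) → 1 H
  atom 15: C, bond orders sum to 4 (valence 4) → 0 H
  atom 16: O, bond orders sum to 1 (valence 2) → 1 H
  atom 17: C, bond orders sum to 3 (valence 4) → 1 H
  atom 18: C with explicit H count 0
  atom 19: O, bond orders sum to 1 (valence 2) → 1 H
Totals → C:13, H:16, Cl:1, I:1, O:4.
In Hill order: C13H16ClIO4.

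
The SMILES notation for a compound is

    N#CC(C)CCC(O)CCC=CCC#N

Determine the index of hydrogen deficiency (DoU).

5

Degree of unsaturation = (number of rings) + (number of π bonds).
Ring closures in the SMILES: 0.
π bonds: 1 double bond (each 1 DoU), 2 triple bonds (each 2 DoU) → 5 DoU from unsaturation.
Total DoU = 0 + 5 = 5.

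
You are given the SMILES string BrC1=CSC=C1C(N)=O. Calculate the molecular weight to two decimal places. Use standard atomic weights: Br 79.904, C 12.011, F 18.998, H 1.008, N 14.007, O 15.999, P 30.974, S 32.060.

First, the molecular formula is C5H4BrNOS (counting implicit H from valence).
  Br: 1 × 79.904 = 79.904
  C: 5 × 12.011 = 60.055
  H: 4 × 1.008 = 4.032
  N: 1 × 14.007 = 14.007
  O: 1 × 15.999 = 15.999
  S: 1 × 32.060 = 32.060
Sum: 1×79.904 + 5×12.011 + 4×1.008 + 1×14.007 + 1×15.999 + 1×32.060 = 206.057 → 206.06 g/mol.

206.06 g/mol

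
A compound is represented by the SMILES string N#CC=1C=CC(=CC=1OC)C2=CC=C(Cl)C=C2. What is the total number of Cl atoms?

Scan the SMILES for Cl atoms (remember two-letter symbols like Cl and Br are single atoms).
Chlorine count: 1.

1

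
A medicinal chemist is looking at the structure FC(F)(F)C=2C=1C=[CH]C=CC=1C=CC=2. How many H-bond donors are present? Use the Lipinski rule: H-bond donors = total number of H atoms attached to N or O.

0

Donors: find every N or O and count the H atoms it carries.
  (no N or O atoms present)
Lipinski HBD = 0.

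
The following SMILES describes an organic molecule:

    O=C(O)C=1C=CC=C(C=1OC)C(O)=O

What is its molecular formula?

C9H8O5

Walk through each heavy atom and fill implicit hydrogens from standard valence (C 4, N 3, O 2, S 2, halogen 1):
  atom 1: O, bond orders sum to 2 (valence 2) → 0 H
  atom 2: C, bond orders sum to 4 (valence 4) → 0 H
  atom 3: O, bond orders sum to 1 (valence 2) → 1 H
  atom 4: C, bond orders sum to 4 (valence 4) → 0 H
  atom 5: C, bond orders sum to 3 (valence 4) → 1 H
  atom 6: C, bond orders sum to 3 (valence 4) → 1 H
  atom 7: C, bond orders sum to 3 (valence 4) → 1 H
  atom 8: C, bond orders sum to 4 (valence 4) → 0 H
  atom 9: C, bond orders sum to 4 (valence 4) → 0 H
  atom 10: O, bond orders sum to 2 (valence 2) → 0 H
  atom 11: C, bond orders sum to 1 (valence 4) → 3 H
  atom 12: C, bond orders sum to 4 (valence 4) → 0 H
  atom 13: O, bond orders sum to 1 (valence 2) → 1 H
  atom 14: O, bond orders sum to 2 (valence 2) → 0 H
Totals → C:9, H:8, O:5.
In Hill order: C9H8O5.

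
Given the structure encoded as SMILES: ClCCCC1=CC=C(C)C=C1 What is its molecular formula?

C10H13Cl

Walk through each heavy atom and fill implicit hydrogens from standard valence (C 4, N 3, O 2, S 2, halogen 1):
  atom 1: Cl (halogen, monovalent) → 0 H
  atom 2: C, bond orders sum to 2 (valence 4) → 2 H
  atom 3: C, bond orders sum to 2 (valence 4) → 2 H
  atom 4: C, bond orders sum to 2 (valence 4) → 2 H
  atom 5: C, bond orders sum to 4 (valence 4) → 0 H
  atom 6: C, bond orders sum to 3 (valence 4) → 1 H
  atom 7: C, bond orders sum to 3 (valence 4) → 1 H
  atom 8: C, bond orders sum to 4 (valence 4) → 0 H
  atom 9: C, bond orders sum to 1 (valence 4) → 3 H
  atom 10: C, bond orders sum to 3 (valence 4) → 1 H
  atom 11: C, bond orders sum to 3 (valence 4) → 1 H
Totals → C:10, H:13, Cl:1.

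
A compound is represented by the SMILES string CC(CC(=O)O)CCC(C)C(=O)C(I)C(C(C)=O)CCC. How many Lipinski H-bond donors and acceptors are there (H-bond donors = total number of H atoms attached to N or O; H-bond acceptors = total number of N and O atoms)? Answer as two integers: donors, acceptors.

1, 4

Donors: find every N or O and count the H atoms it carries.
  atom 5 (O): bond orders sum to 2 → 0 H
  atom 6 (O): bond orders sum to 1 → 1 H
  atom 12 (O): bond orders sum to 2 → 0 H
  atom 18 (O): bond orders sum to 2 → 0 H
Lipinski HBD = 1.
Acceptors: N atoms = 0, O atoms = 4 → HBA = 4.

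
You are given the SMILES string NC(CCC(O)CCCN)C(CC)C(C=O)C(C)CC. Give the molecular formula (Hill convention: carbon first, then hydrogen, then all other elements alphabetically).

C16H34N2O2

Walk through each heavy atom and fill implicit hydrogens from standard valence (C 4, N 3, O 2, S 2, halogen 1):
  atom 1: N, bond orders sum to 1 (valence 3) → 2 H
  atom 2: C, bond orders sum to 3 (valence 4) → 1 H
  atom 3: C, bond orders sum to 2 (valence 4) → 2 H
  atom 4: C, bond orders sum to 2 (valence 4) → 2 H
  atom 5: C, bond orders sum to 3 (valence 4) → 1 H
  atom 6: O, bond orders sum to 1 (valence 2) → 1 H
  atom 7: C, bond orders sum to 2 (valence 4) → 2 H
  atom 8: C, bond orders sum to 2 (valence 4) → 2 H
  atom 9: C, bond orders sum to 2 (valence 4) → 2 H
  atom 10: N, bond orders sum to 1 (valence 3) → 2 H
  atom 11: C, bond orders sum to 3 (valence 4) → 1 H
  atom 12: C, bond orders sum to 2 (valence 4) → 2 H
  atom 13: C, bond orders sum to 1 (valence 4) → 3 H
  atom 14: C, bond orders sum to 3 (valence 4) → 1 H
  atom 15: C, bond orders sum to 3 (valence 4) → 1 H
  atom 16: O, bond orders sum to 2 (valence 2) → 0 H
  atom 17: C, bond orders sum to 3 (valence 4) → 1 H
  atom 18: C, bond orders sum to 1 (valence 4) → 3 H
  atom 19: C, bond orders sum to 2 (valence 4) → 2 H
  atom 20: C, bond orders sum to 1 (valence 4) → 3 H
Totals → C:16, H:34, N:2, O:2.
In Hill order: C16H34N2O2.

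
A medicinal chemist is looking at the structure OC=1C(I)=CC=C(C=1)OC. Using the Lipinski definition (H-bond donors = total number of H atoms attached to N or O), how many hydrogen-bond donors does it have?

Donors: find every N or O and count the H atoms it carries.
  atom 1 (O): bond orders sum to 1 → 1 H
  atom 9 (O): bond orders sum to 2 → 0 H
Lipinski HBD = 1.

1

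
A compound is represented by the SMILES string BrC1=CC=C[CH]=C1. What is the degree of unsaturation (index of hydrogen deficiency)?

4

Degree of unsaturation = (number of rings) + (number of π bonds).
Ring closures in the SMILES: 1.
π bonds: 3 double bonds (each 1 DoU) → 3 DoU from unsaturation.
Total DoU = 1 + 3 = 4.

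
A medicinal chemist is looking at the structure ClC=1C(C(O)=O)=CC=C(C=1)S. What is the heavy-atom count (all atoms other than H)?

Every atom symbol written in the SMILES (organic subset) is one heavy atom; implicit H are not written.
Heavy atoms by element → C:7, Cl:1, O:2, S:1.
Total: 11.

11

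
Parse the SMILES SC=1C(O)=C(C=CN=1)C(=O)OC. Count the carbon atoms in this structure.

7

Count every carbon token in the SMILES (each C, including those in ring-closure positions and inside branches).
Carbon count: 7.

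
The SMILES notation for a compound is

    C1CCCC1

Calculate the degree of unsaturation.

Degree of unsaturation = (number of rings) + (number of π bonds).
Ring closures in the SMILES: 1.
π bonds: none → 0 DoU from unsaturation.
Total DoU = 1 + 0 = 1.

1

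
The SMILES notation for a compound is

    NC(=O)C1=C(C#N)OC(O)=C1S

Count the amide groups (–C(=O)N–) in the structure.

1

The amide motif appears at heavy-atom position 2 in the SMILES.
Other groups present: 1 hydroxyl, 1 nitrile, 1 thiol.
Amide count: 1.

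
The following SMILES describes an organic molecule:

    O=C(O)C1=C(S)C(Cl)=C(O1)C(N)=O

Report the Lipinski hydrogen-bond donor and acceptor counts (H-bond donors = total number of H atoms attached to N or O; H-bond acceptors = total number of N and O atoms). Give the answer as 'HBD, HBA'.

Donors: find every N or O and count the H atoms it carries.
  atom 1 (O): bond orders sum to 2 → 0 H
  atom 3 (O): bond orders sum to 1 → 1 H
  atom 10 (O): bond orders sum to 2 → 0 H
  atom 12 (N): bond orders sum to 1 → 2 H
  atom 13 (O): bond orders sum to 2 → 0 H
Lipinski HBD = 3.
Acceptors: N atoms = 1, O atoms = 4 → HBA = 5.

3, 5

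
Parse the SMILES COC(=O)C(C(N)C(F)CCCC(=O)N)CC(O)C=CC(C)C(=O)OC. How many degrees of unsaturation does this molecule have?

Molecular formula: C17H29FN2O6.
DoU = (2C + 2 + N − H − X) / 2, where X is the halogen count and O/S are ignored.
    = (2·17 + 2 + 2 − 29 − 1) / 2 = 8 / 2 = 4.

4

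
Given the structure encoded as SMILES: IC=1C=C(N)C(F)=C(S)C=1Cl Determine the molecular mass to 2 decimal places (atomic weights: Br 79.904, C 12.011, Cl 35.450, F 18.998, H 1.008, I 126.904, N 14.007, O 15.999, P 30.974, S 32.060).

303.52 g/mol

First, the molecular formula is C6H4ClFINS (counting implicit H from valence).
  C: 6 × 12.011 = 72.066
  Cl: 1 × 35.450 = 35.450
  F: 1 × 18.998 = 18.998
  H: 4 × 1.008 = 4.032
  I: 1 × 126.904 = 126.904
  N: 1 × 14.007 = 14.007
  S: 1 × 32.060 = 32.060
Sum: 6×12.011 + 1×35.450 + 1×18.998 + 4×1.008 + 1×126.904 + 1×14.007 + 1×32.060 = 303.517 → 303.52 g/mol.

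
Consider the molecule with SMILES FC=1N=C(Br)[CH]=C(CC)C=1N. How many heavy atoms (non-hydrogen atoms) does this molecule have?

11

Every atom symbol written in the SMILES (organic subset) is one heavy atom; implicit H are not written.
Heavy atoms by element → Br:1, C:7, F:1, N:2.
Total: 11.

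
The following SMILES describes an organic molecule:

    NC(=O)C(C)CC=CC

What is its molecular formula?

C7H13NO

Walk through each heavy atom and fill implicit hydrogens from standard valence (C 4, N 3, O 2, S 2, halogen 1):
  atom 1: N, bond orders sum to 1 (valence 3) → 2 H
  atom 2: C, bond orders sum to 4 (valence 4) → 0 H
  atom 3: O, bond orders sum to 2 (valence 2) → 0 H
  atom 4: C, bond orders sum to 3 (valence 4) → 1 H
  atom 5: C, bond orders sum to 1 (valence 4) → 3 H
  atom 6: C, bond orders sum to 2 (valence 4) → 2 H
  atom 7: C, bond orders sum to 3 (valence 4) → 1 H
  atom 8: C, bond orders sum to 3 (valence 4) → 1 H
  atom 9: C, bond orders sum to 1 (valence 4) → 3 H
Totals → C:7, H:13, N:1, O:1.
In Hill order: C7H13NO.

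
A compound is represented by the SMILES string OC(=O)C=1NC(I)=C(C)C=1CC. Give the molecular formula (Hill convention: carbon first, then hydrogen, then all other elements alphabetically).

C8H10INO2

Walk through each heavy atom and fill implicit hydrogens from standard valence (C 4, N 3, O 2, S 2, halogen 1):
  atom 1: O, bond orders sum to 1 (valence 2) → 1 H
  atom 2: C, bond orders sum to 4 (valence 4) → 0 H
  atom 3: O, bond orders sum to 2 (valence 2) → 0 H
  atom 4: C, bond orders sum to 4 (valence 4) → 0 H
  atom 5: N, bond orders sum to 2 (valence 3) → 1 H
  atom 6: C, bond orders sum to 4 (valence 4) → 0 H
  atom 7: I (halogen, monovalent) → 0 H
  atom 8: C, bond orders sum to 4 (valence 4) → 0 H
  atom 9: C, bond orders sum to 1 (valence 4) → 3 H
  atom 10: C, bond orders sum to 4 (valence 4) → 0 H
  atom 11: C, bond orders sum to 2 (valence 4) → 2 H
  atom 12: C, bond orders sum to 1 (valence 4) → 3 H
Totals → C:8, H:10, I:1, N:1, O:2.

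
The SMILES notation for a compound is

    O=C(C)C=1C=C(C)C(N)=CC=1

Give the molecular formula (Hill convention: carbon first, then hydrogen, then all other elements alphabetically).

C9H11NO

Walk through each heavy atom and fill implicit hydrogens from standard valence (C 4, N 3, O 2, S 2, halogen 1):
  atom 1: O, bond orders sum to 2 (valence 2) → 0 H
  atom 2: C, bond orders sum to 4 (valence 4) → 0 H
  atom 3: C, bond orders sum to 1 (valence 4) → 3 H
  atom 4: C, bond orders sum to 4 (valence 4) → 0 H
  atom 5: C, bond orders sum to 3 (valence 4) → 1 H
  atom 6: C, bond orders sum to 4 (valence 4) → 0 H
  atom 7: C, bond orders sum to 1 (valence 4) → 3 H
  atom 8: C, bond orders sum to 4 (valence 4) → 0 H
  atom 9: N, bond orders sum to 1 (valence 3) → 2 H
  atom 10: C, bond orders sum to 3 (valence 4) → 1 H
  atom 11: C, bond orders sum to 3 (valence 4) → 1 H
Totals → C:9, H:11, N:1, O:1.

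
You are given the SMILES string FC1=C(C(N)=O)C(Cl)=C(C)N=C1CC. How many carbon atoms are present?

9

Count every carbon token in the SMILES (each C, including those in ring-closure positions and inside branches).
Carbon count: 9.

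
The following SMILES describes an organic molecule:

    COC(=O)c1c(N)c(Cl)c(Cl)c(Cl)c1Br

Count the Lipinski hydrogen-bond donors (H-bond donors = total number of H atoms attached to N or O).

Donors: find every N or O and count the H atoms it carries.
  atom 2 (O): bond orders sum to 2 → 0 H
  atom 4 (O): bond orders sum to 2 → 0 H
  atom 7 (N): bond orders sum to 1 → 2 H
Lipinski HBD = 2.

2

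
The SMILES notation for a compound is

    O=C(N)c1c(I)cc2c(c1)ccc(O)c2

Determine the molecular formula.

Walk through each heavy atom and fill implicit hydrogens from standard valence (C 4, N 3, O 2, S 2, halogen 1); for lowercase aromatic atoms, an aromatic c carries 1 H when it has two neighbours and 0 H with three, and aromatic n carries 0 H:
  atom 1: O, bond orders sum to 2 (valence 2) → 0 H
  atom 2: C, bond orders sum to 4 (valence 4) → 0 H
  atom 3: N, bond orders sum to 1 (valence 3) → 2 H
  atom 4: aromatic c, 3 neighbours → 0 H
  atom 5: aromatic c, 3 neighbours → 0 H
  atom 6: I (halogen, monovalent) → 0 H
  atom 7: aromatic c, 2 neighbours → 1 H
  atom 8: aromatic c, 3 neighbours → 0 H
  atom 9: aromatic c, 3 neighbours → 0 H
  atom 10: aromatic c, 2 neighbours → 1 H
  atom 11: aromatic c, 2 neighbours → 1 H
  atom 12: aromatic c, 2 neighbours → 1 H
  atom 13: aromatic c, 3 neighbours → 0 H
  atom 14: O, bond orders sum to 1 (valence 2) → 1 H
  atom 15: aromatic c, 2 neighbours → 1 H
Totals → C:11, H:8, I:1, N:1, O:2.
In Hill order: C11H8INO2.

C11H8INO2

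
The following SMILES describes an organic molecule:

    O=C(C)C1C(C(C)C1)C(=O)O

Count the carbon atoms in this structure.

8

Count every carbon token in the SMILES (each C, including those in ring-closure positions and inside branches).
Carbon count: 8.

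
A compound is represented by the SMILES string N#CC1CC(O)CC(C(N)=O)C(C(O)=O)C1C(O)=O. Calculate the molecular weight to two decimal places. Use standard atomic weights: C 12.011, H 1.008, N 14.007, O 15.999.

First, the molecular formula is C11H14N2O6 (counting implicit H from valence).
  C: 11 × 12.011 = 132.121
  H: 14 × 1.008 = 14.112
  N: 2 × 14.007 = 28.014
  O: 6 × 15.999 = 95.994
Sum: 11×12.011 + 14×1.008 + 2×14.007 + 6×15.999 = 270.241 → 270.24 g/mol.

270.24 g/mol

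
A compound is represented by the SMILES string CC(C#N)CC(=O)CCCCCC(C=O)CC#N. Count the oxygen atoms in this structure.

Scan the SMILES for O atoms (remember two-letter symbols like Cl and Br are single atoms).
Oxygen count: 2.

2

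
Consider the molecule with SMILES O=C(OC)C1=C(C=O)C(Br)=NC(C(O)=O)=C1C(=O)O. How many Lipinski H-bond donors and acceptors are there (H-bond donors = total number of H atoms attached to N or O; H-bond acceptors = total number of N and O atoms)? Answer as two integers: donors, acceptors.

2, 8

Donors: find every N or O and count the H atoms it carries.
  atom 1 (O): bond orders sum to 2 → 0 H
  atom 3 (O): bond orders sum to 2 → 0 H
  atom 8 (O): bond orders sum to 2 → 0 H
  atom 11 (N): bond orders sum to 3 → 0 H
  atom 14 (O): bond orders sum to 1 → 1 H
  atom 15 (O): bond orders sum to 2 → 0 H
  atom 18 (O): bond orders sum to 2 → 0 H
  atom 19 (O): bond orders sum to 1 → 1 H
Lipinski HBD = 2.
Acceptors: N atoms = 1, O atoms = 7 → HBA = 8.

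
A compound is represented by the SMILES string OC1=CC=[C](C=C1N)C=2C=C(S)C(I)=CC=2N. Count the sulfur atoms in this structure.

1

Scan the SMILES for S atoms (remember two-letter symbols like Cl and Br are single atoms).
Sulfur count: 1.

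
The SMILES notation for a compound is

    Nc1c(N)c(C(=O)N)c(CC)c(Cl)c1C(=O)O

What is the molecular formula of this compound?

Walk through each heavy atom and fill implicit hydrogens from standard valence (C 4, N 3, O 2, S 2, halogen 1); for lowercase aromatic atoms, an aromatic c carries 1 H when it has two neighbours and 0 H with three, and aromatic n carries 0 H:
  atom 1: N, bond orders sum to 1 (valence 3) → 2 H
  atom 2: aromatic c, 3 neighbours → 0 H
  atom 3: aromatic c, 3 neighbours → 0 H
  atom 4: N, bond orders sum to 1 (valence 3) → 2 H
  atom 5: aromatic c, 3 neighbours → 0 H
  atom 6: C, bond orders sum to 4 (valence 4) → 0 H
  atom 7: O, bond orders sum to 2 (valence 2) → 0 H
  atom 8: N, bond orders sum to 1 (valence 3) → 2 H
  atom 9: aromatic c, 3 neighbours → 0 H
  atom 10: C, bond orders sum to 2 (valence 4) → 2 H
  atom 11: C, bond orders sum to 1 (valence 4) → 3 H
  atom 12: aromatic c, 3 neighbours → 0 H
  atom 13: Cl (halogen, monovalent) → 0 H
  atom 14: aromatic c, 3 neighbours → 0 H
  atom 15: C, bond orders sum to 4 (valence 4) → 0 H
  atom 16: O, bond orders sum to 2 (valence 2) → 0 H
  atom 17: O, bond orders sum to 1 (valence 2) → 1 H
Totals → C:10, H:12, Cl:1, N:3, O:3.

C10H12ClN3O3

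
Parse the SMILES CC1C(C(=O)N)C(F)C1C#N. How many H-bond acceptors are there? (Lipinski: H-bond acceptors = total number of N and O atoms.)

N atoms: 2; O atoms: 1.
Lipinski HBA = 2 + 1 = 3.

3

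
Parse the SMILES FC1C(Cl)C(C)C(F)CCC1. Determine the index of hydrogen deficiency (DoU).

Degree of unsaturation = (number of rings) + (number of π bonds).
Ring closures in the SMILES: 1.
π bonds: none → 0 DoU from unsaturation.
Total DoU = 1 + 0 = 1.

1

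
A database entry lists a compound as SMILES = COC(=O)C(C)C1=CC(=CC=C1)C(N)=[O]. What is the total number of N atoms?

Scan the SMILES for N atoms (remember two-letter symbols like Cl and Br are single atoms).
Nitrogen count: 1.

1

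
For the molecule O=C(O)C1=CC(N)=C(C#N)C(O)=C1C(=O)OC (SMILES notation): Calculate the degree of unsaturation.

Degree of unsaturation = (number of rings) + (number of π bonds).
Ring closures in the SMILES: 1.
π bonds: 5 double bonds (each 1 DoU), 1 triple bond (each 2 DoU) → 7 DoU from unsaturation.
Total DoU = 1 + 7 = 8.

8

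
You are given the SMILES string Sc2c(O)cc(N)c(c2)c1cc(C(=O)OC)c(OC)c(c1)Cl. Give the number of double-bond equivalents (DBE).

9

Molecular formula: C15H14ClNO4S.
DoU = (2C + 2 + N − H − X) / 2, where X is the halogen count and O/S are ignored.
    = (2·15 + 2 + 1 − 14 − 1) / 2 = 18 / 2 = 9.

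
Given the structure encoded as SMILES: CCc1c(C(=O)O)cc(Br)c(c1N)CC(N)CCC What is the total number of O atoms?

Scan the SMILES for O atoms (remember two-letter symbols like Cl and Br are single atoms).
Oxygen count: 2.

2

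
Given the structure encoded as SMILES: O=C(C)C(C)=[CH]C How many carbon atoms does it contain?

Count every carbon token in the SMILES (each C, including those in ring-closure positions and inside branches).
Carbon count: 6.

6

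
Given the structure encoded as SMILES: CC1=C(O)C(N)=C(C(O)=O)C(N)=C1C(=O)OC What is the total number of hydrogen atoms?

Walk through each heavy atom and fill implicit hydrogens from standard valence (C 4, N 3, O 2, S 2, halogen 1):
  atom 1: C, bond orders sum to 1 (valence 4) → 3 H
  atom 2: C, bond orders sum to 4 (valence 4) → 0 H
  atom 3: C, bond orders sum to 4 (valence 4) → 0 H
  atom 4: O, bond orders sum to 1 (valence 2) → 1 H
  atom 5: C, bond orders sum to 4 (valence 4) → 0 H
  atom 6: N, bond orders sum to 1 (valence 3) → 2 H
  atom 7: C, bond orders sum to 4 (valence 4) → 0 H
  atom 8: C, bond orders sum to 4 (valence 4) → 0 H
  atom 9: O, bond orders sum to 1 (valence 2) → 1 H
  atom 10: O, bond orders sum to 2 (valence 2) → 0 H
  atom 11: C, bond orders sum to 4 (valence 4) → 0 H
  atom 12: N, bond orders sum to 1 (valence 3) → 2 H
  atom 13: C, bond orders sum to 4 (valence 4) → 0 H
  atom 14: C, bond orders sum to 4 (valence 4) → 0 H
  atom 15: O, bond orders sum to 2 (valence 2) → 0 H
  atom 16: O, bond orders sum to 2 (valence 2) → 0 H
  atom 17: C, bond orders sum to 1 (valence 4) → 3 H
Total hydrogens: 12.

12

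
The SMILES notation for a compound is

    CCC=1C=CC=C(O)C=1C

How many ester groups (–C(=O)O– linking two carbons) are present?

Scan the SMILES for the ester motif — none present.
Groups that are present: 1 hydroxyl.

0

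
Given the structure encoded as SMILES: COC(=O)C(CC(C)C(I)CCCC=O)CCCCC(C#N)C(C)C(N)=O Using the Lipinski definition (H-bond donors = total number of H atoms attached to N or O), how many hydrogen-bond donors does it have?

2

Donors: find every N or O and count the H atoms it carries.
  atom 2 (O): bond orders sum to 2 → 0 H
  atom 4 (O): bond orders sum to 2 → 0 H
  atom 15 (O): bond orders sum to 2 → 0 H
  atom 22 (N): bond orders sum to 3 → 0 H
  atom 26 (N): bond orders sum to 1 → 2 H
  atom 27 (O): bond orders sum to 2 → 0 H
Lipinski HBD = 2.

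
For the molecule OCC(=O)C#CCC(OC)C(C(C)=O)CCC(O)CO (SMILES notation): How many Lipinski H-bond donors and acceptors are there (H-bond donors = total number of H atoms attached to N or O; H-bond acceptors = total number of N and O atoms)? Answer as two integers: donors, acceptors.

Donors: find every N or O and count the H atoms it carries.
  atom 1 (O): bond orders sum to 1 → 1 H
  atom 4 (O): bond orders sum to 2 → 0 H
  atom 9 (O): bond orders sum to 2 → 0 H
  atom 14 (O): bond orders sum to 2 → 0 H
  atom 18 (O): bond orders sum to 1 → 1 H
  atom 20 (O): bond orders sum to 1 → 1 H
Lipinski HBD = 3.
Acceptors: N atoms = 0, O atoms = 6 → HBA = 6.

3, 6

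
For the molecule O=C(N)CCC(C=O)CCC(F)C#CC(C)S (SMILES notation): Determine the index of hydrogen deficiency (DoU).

Degree of unsaturation = (number of rings) + (number of π bonds).
Ring closures in the SMILES: 0.
π bonds: 2 double bonds (each 1 DoU), 1 triple bond (each 2 DoU) → 4 DoU from unsaturation.
Total DoU = 0 + 4 = 4.

4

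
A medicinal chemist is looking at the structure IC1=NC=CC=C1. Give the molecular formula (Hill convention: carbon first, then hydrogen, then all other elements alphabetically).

C5H4IN

Walk through each heavy atom and fill implicit hydrogens from standard valence (C 4, N 3, O 2, S 2, halogen 1):
  atom 1: I (halogen, monovalent) → 0 H
  atom 2: C, bond orders sum to 4 (valence 4) → 0 H
  atom 3: N, bond orders sum to 3 (valence 3) → 0 H
  atom 4: C, bond orders sum to 3 (valence 4) → 1 H
  atom 5: C, bond orders sum to 3 (valence 4) → 1 H
  atom 6: C, bond orders sum to 3 (valence 4) → 1 H
  atom 7: C, bond orders sum to 3 (valence 4) → 1 H
Totals → C:5, H:4, I:1, N:1.
In Hill order: C5H4IN.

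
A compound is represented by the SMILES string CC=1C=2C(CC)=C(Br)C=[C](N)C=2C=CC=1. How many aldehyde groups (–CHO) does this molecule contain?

0

Scan the SMILES for the aldehyde motif — none present.
Groups that are present: 1 primary amine.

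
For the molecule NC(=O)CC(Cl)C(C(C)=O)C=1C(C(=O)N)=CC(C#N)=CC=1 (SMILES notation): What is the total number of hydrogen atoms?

14

Walk through each heavy atom and fill implicit hydrogens from standard valence (C 4, N 3, O 2, S 2, halogen 1):
  atom 1: N, bond orders sum to 1 (valence 3) → 2 H
  atom 2: C, bond orders sum to 4 (valence 4) → 0 H
  atom 3: O, bond orders sum to 2 (valence 2) → 0 H
  atom 4: C, bond orders sum to 2 (valence 4) → 2 H
  atom 5: C, bond orders sum to 3 (valence 4) → 1 H
  atom 6: Cl (halogen, monovalent) → 0 H
  atom 7: C, bond orders sum to 3 (valence 4) → 1 H
  atom 8: C, bond orders sum to 4 (valence 4) → 0 H
  atom 9: C, bond orders sum to 1 (valence 4) → 3 H
  atom 10: O, bond orders sum to 2 (valence 2) → 0 H
  atom 11: C, bond orders sum to 4 (valence 4) → 0 H
  atom 12: C, bond orders sum to 4 (valence 4) → 0 H
  atom 13: C, bond orders sum to 4 (valence 4) → 0 H
  atom 14: O, bond orders sum to 2 (valence 2) → 0 H
  atom 15: N, bond orders sum to 1 (valence 3) → 2 H
  atom 16: C, bond orders sum to 3 (valence 4) → 1 H
  atom 17: C, bond orders sum to 4 (valence 4) → 0 H
  atom 18: C, bond orders sum to 4 (valence 4) → 0 H
  atom 19: N, bond orders sum to 3 (valence 3) → 0 H
  atom 20: C, bond orders sum to 3 (valence 4) → 1 H
  atom 21: C, bond orders sum to 3 (valence 4) → 1 H
Total hydrogens: 14.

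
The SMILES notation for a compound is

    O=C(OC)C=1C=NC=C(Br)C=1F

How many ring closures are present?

1

In SMILES, each pair of matching ring-closure digits denotes one ring-closing bond; the number of such bonds equals the number of independent rings.
Ring-closure bonds here: 1.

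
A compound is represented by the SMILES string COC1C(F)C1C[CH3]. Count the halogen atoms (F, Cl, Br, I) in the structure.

Halogen atoms appear at heavy-atom position 5 (1×F).
Other groups present: 1 ether.
Halogen count: 1.

1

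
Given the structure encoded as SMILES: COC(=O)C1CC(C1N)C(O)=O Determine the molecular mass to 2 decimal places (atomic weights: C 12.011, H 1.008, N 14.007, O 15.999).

173.17 g/mol

First, the molecular formula is C7H11NO4 (counting implicit H from valence).
  C: 7 × 12.011 = 84.077
  H: 11 × 1.008 = 11.088
  N: 1 × 14.007 = 14.007
  O: 4 × 15.999 = 63.996
Sum: 7×12.011 + 11×1.008 + 1×14.007 + 4×15.999 = 173.168 → 173.17 g/mol.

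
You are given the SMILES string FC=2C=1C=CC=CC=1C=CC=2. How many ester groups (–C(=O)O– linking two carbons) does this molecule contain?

Scan the SMILES for the ester motif — none present.

0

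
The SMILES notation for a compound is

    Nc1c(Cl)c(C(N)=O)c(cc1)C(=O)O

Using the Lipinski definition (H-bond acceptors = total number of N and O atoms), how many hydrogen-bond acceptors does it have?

5

N atoms: 2; O atoms: 3.
Lipinski HBA = 2 + 3 = 5.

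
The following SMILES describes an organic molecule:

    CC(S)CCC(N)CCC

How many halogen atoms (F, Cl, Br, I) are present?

0

Scan the SMILES for the halogen motif — none present.
Groups that are present: 1 primary amine, 1 thiol.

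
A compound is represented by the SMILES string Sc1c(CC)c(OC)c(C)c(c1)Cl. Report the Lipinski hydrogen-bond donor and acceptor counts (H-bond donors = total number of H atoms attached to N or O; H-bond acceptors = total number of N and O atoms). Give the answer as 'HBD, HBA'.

0, 1

Donors: find every N or O and count the H atoms it carries.
  atom 7 (O): bond orders sum to 2 → 0 H
Lipinski HBD = 0.
Acceptors: N atoms = 0, O atoms = 1 → HBA = 1.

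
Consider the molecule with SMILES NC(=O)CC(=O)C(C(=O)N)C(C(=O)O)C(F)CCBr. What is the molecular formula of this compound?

C10H14BrFN2O5

Walk through each heavy atom and fill implicit hydrogens from standard valence (C 4, N 3, O 2, S 2, halogen 1):
  atom 1: N, bond orders sum to 1 (valence 3) → 2 H
  atom 2: C, bond orders sum to 4 (valence 4) → 0 H
  atom 3: O, bond orders sum to 2 (valence 2) → 0 H
  atom 4: C, bond orders sum to 2 (valence 4) → 2 H
  atom 5: C, bond orders sum to 4 (valence 4) → 0 H
  atom 6: O, bond orders sum to 2 (valence 2) → 0 H
  atom 7: C, bond orders sum to 3 (valence 4) → 1 H
  atom 8: C, bond orders sum to 4 (valence 4) → 0 H
  atom 9: O, bond orders sum to 2 (valence 2) → 0 H
  atom 10: N, bond orders sum to 1 (valence 3) → 2 H
  atom 11: C, bond orders sum to 3 (valence 4) → 1 H
  atom 12: C, bond orders sum to 4 (valence 4) → 0 H
  atom 13: O, bond orders sum to 2 (valence 2) → 0 H
  atom 14: O, bond orders sum to 1 (valence 2) → 1 H
  atom 15: C, bond orders sum to 3 (valence 4) → 1 H
  atom 16: F (halogen, monovalent) → 0 H
  atom 17: C, bond orders sum to 2 (valence 4) → 2 H
  atom 18: C, bond orders sum to 2 (valence 4) → 2 H
  atom 19: Br (halogen, monovalent) → 0 H
Totals → C:10, H:14, Br:1, F:1, N:2, O:5.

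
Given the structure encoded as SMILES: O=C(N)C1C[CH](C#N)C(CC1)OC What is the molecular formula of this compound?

Walk through each heavy atom and fill implicit hydrogens from standard valence (C 4, N 3, O 2, S 2, halogen 1):
  atom 1: O, bond orders sum to 2 (valence 2) → 0 H
  atom 2: C, bond orders sum to 4 (valence 4) → 0 H
  atom 3: N, bond orders sum to 1 (valence 3) → 2 H
  atom 4: C, bond orders sum to 3 (valence 4) → 1 H
  atom 5: C, bond orders sum to 2 (valence 4) → 2 H
  atom 6: C with explicit H count 1
  atom 7: C, bond orders sum to 4 (valence 4) → 0 H
  atom 8: N, bond orders sum to 3 (valence 3) → 0 H
  atom 9: C, bond orders sum to 3 (valence 4) → 1 H
  atom 10: C, bond orders sum to 2 (valence 4) → 2 H
  atom 11: C, bond orders sum to 2 (valence 4) → 2 H
  atom 12: O, bond orders sum to 2 (valence 2) → 0 H
  atom 13: C, bond orders sum to 1 (valence 4) → 3 H
Totals → C:9, H:14, N:2, O:2.

C9H14N2O2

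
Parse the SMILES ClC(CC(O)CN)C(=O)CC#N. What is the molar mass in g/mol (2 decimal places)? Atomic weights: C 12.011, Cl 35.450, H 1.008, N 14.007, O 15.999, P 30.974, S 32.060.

190.63 g/mol

First, the molecular formula is C7H11ClN2O2 (counting implicit H from valence).
  C: 7 × 12.011 = 84.077
  Cl: 1 × 35.450 = 35.450
  H: 11 × 1.008 = 11.088
  N: 2 × 14.007 = 28.014
  O: 2 × 15.999 = 31.998
Sum: 7×12.011 + 1×35.450 + 11×1.008 + 2×14.007 + 2×15.999 = 190.627 → 190.63 g/mol.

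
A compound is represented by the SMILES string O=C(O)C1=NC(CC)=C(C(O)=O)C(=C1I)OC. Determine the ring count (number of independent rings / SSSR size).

1

In SMILES, each pair of matching ring-closure digits denotes one ring-closing bond; the number of such bonds equals the number of independent rings.
Ring-closure bonds here: 1.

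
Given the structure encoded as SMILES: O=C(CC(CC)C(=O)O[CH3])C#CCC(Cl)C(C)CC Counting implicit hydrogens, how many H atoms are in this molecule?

Walk through each heavy atom and fill implicit hydrogens from standard valence (C 4, N 3, O 2, S 2, halogen 1):
  atom 1: O, bond orders sum to 2 (valence 2) → 0 H
  atom 2: C, bond orders sum to 4 (valence 4) → 0 H
  atom 3: C, bond orders sum to 2 (valence 4) → 2 H
  atom 4: C, bond orders sum to 3 (valence 4) → 1 H
  atom 5: C, bond orders sum to 2 (valence 4) → 2 H
  atom 6: C, bond orders sum to 1 (valence 4) → 3 H
  atom 7: C, bond orders sum to 4 (valence 4) → 0 H
  atom 8: O, bond orders sum to 2 (valence 2) → 0 H
  atom 9: O, bond orders sum to 2 (valence 2) → 0 H
  atom 10: C with explicit H count 3
  atom 11: C, bond orders sum to 4 (valence 4) → 0 H
  atom 12: C, bond orders sum to 4 (valence 4) → 0 H
  atom 13: C, bond orders sum to 2 (valence 4) → 2 H
  atom 14: C, bond orders sum to 3 (valence 4) → 1 H
  atom 15: Cl (halogen, monovalent) → 0 H
  atom 16: C, bond orders sum to 3 (valence 4) → 1 H
  atom 17: C, bond orders sum to 1 (valence 4) → 3 H
  atom 18: C, bond orders sum to 2 (valence 4) → 2 H
  atom 19: C, bond orders sum to 1 (valence 4) → 3 H
Total hydrogens: 23.

23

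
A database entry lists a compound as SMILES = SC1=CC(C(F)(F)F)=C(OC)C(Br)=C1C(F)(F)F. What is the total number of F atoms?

Scan the SMILES for F atoms (remember two-letter symbols like Cl and Br are single atoms).
Fluorine count: 6.

6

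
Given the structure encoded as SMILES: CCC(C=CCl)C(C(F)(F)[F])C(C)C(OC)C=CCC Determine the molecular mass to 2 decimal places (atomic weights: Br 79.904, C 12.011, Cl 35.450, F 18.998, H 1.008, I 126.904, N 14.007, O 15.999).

312.80 g/mol

First, the molecular formula is C15H24ClF3O (counting implicit H from valence).
  C: 15 × 12.011 = 180.165
  Cl: 1 × 35.450 = 35.450
  F: 3 × 18.998 = 56.994
  H: 24 × 1.008 = 24.192
  O: 1 × 15.999 = 15.999
Sum: 15×12.011 + 1×35.450 + 3×18.998 + 24×1.008 + 1×15.999 = 312.800 → 312.80 g/mol.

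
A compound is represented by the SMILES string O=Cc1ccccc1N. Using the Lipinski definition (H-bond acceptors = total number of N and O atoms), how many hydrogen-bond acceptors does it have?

2

N atoms: 1; O atoms: 1.
Lipinski HBA = 1 + 1 = 2.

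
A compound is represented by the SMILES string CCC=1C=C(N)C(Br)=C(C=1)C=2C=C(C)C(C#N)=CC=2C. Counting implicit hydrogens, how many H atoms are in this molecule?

17

Walk through each heavy atom and fill implicit hydrogens from standard valence (C 4, N 3, O 2, S 2, halogen 1):
  atom 1: C, bond orders sum to 1 (valence 4) → 3 H
  atom 2: C, bond orders sum to 2 (valence 4) → 2 H
  atom 3: C, bond orders sum to 4 (valence 4) → 0 H
  atom 4: C, bond orders sum to 3 (valence 4) → 1 H
  atom 5: C, bond orders sum to 4 (valence 4) → 0 H
  atom 6: N, bond orders sum to 1 (valence 3) → 2 H
  atom 7: C, bond orders sum to 4 (valence 4) → 0 H
  atom 8: Br (halogen, monovalent) → 0 H
  atom 9: C, bond orders sum to 4 (valence 4) → 0 H
  atom 10: C, bond orders sum to 3 (valence 4) → 1 H
  atom 11: C, bond orders sum to 4 (valence 4) → 0 H
  atom 12: C, bond orders sum to 3 (valence 4) → 1 H
  atom 13: C, bond orders sum to 4 (valence 4) → 0 H
  atom 14: C, bond orders sum to 1 (valence 4) → 3 H
  atom 15: C, bond orders sum to 4 (valence 4) → 0 H
  atom 16: C, bond orders sum to 4 (valence 4) → 0 H
  atom 17: N, bond orders sum to 3 (valence 3) → 0 H
  atom 18: C, bond orders sum to 3 (valence 4) → 1 H
  atom 19: C, bond orders sum to 4 (valence 4) → 0 H
  atom 20: C, bond orders sum to 1 (valence 4) → 3 H
Total hydrogens: 17.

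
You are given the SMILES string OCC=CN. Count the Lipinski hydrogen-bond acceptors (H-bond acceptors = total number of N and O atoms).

N atoms: 1; O atoms: 1.
Lipinski HBA = 1 + 1 = 2.

2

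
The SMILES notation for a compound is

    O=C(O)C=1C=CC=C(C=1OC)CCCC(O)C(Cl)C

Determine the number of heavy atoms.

Every atom symbol written in the SMILES (organic subset) is one heavy atom; implicit H are not written.
Heavy atoms by element → C:14, Cl:1, O:4.
Total: 19.

19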